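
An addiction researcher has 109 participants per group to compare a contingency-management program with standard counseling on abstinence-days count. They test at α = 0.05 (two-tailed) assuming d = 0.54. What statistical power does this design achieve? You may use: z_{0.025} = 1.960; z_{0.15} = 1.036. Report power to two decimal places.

For two equal groups, power = Φ(d·√(n/2) − z_{α/2}).
d·√(n/2) = 0.54 × √(109/2) = 0.54 × 7.382 = 3.987.
z_β = 3.987 − 1.960 = 2.027.
Power = Φ(2.027) = 0.979.

power ≈ 0.98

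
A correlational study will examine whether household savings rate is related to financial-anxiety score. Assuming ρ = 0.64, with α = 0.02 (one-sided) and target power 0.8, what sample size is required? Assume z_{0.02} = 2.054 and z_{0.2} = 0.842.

Fisher's z: C = ½·ln((1+r)/(1−r)) = ½·ln(4.5556) = 0.7582.
n = ((z_{α} + z_β)/C)² + 3.
(2.054 + 0.842) / 0.7582 = 2.896 / 0.7582 = 3.820.
n = 3.820² + 3 = 14.59 + 3 = 17.6.
Round up.

n = 18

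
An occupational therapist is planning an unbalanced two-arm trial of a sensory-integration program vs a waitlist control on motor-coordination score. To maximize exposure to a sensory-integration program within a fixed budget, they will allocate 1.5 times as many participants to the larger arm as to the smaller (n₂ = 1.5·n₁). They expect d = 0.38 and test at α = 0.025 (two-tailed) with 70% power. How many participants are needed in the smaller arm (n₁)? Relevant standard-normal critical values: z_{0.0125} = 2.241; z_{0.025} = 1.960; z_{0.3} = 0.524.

n₁ = 89

With allocation ratio k = n₂/n₁ = 1.5, Var(x̄₁−x̄₂) = σ²(1/n₁ + 1/(k·n₁)) = σ²·(k+1)/(k·n₁).
So n₁ = (1 + 1/k)·((z_{α/2} + z_β)/d)² = 1.667 × (2.765/0.38)².
n₁ = 1.667 × 52.94 = 88.2.
Round up: n₁ = 89, giving n₂ = ⌈1.5 × 89⌉ = ⌈133.5⌉ = 134.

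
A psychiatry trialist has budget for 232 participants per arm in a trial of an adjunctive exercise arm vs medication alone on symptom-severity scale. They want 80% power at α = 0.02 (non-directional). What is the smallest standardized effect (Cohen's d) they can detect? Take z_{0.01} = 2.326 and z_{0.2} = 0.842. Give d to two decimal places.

For two independent groups of n = 232 each: d_min = (z_{α/2} + z_β)·√(2/n).
z-sum = 2.326 + 0.842 = 3.168.
d_min = 3.168 × √(2/232) = 3.168 × 0.0928 = 0.294.

d_min ≈ 0.29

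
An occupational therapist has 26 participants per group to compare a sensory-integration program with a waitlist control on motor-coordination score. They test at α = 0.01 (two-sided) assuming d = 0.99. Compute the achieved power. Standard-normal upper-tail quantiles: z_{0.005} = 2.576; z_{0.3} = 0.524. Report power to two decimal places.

power ≈ 0.84

For two equal groups, power = Φ(d·√(n/2) − z_{α/2}).
d·√(n/2) = 0.99 × √(26/2) = 0.99 × 3.606 = 3.569.
z_β = 3.569 − 2.576 = 0.993.
Power = Φ(0.993) = 0.840.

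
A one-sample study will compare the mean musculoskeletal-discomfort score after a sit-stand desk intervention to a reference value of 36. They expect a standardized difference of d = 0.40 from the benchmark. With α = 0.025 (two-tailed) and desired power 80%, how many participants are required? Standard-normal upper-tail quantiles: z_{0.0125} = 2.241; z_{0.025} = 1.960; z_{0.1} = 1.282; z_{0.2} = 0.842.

n = 60

For a one-sample test: n = ((z_{α/2} + z_β) / d)².
z_{α/2} + z_β = 2.241 + 0.842 = 3.083.
n = (3.083 / 0.40)² = 7.708² = 59.41.
Round up.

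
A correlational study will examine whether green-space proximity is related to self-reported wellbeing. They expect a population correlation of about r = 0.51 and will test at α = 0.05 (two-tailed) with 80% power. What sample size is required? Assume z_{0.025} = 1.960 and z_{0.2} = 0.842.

Fisher's z: C = ½·ln((1+r)/(1−r)) = ½·ln(3.0816) = 0.5627.
n = ((z_{α/2} + z_β)/C)² + 3.
(1.960 + 0.842) / 0.5627 = 2.802 / 0.5627 = 4.980.
n = 4.980² + 3 = 24.80 + 3 = 27.8.
Round up.

n = 28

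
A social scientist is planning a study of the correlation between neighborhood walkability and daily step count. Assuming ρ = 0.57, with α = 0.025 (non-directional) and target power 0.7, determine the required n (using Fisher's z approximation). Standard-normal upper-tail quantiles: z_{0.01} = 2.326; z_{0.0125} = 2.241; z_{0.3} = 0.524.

n = 22

Fisher's z: C = ½·ln((1+r)/(1−r)) = ½·ln(3.6512) = 0.6475.
n = ((z_{α/2} + z_β)/C)² + 3.
(2.241 + 0.524) / 0.6475 = 2.765 / 0.6475 = 4.270.
n = 4.270² + 3 = 18.24 + 3 = 21.2.
Round up.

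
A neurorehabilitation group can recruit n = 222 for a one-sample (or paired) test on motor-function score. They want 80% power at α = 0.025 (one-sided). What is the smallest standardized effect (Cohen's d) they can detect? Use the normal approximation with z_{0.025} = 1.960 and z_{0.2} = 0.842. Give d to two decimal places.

For a single sample (or paired design) of n = 222: d_min = (z_{α} + z_β)/√n.
z-sum = 1.960 + 0.842 = 2.802.
d_min = 2.802 / √222 = 2.802 / 14.900 = 0.188.

d_min ≈ 0.19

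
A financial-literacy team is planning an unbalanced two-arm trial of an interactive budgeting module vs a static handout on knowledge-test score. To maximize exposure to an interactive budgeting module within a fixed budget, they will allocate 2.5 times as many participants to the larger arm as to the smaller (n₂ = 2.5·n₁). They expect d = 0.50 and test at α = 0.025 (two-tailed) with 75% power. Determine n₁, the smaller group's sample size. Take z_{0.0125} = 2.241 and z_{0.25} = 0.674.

With allocation ratio k = n₂/n₁ = 2.5, Var(x̄₁−x̄₂) = σ²(1/n₁ + 1/(k·n₁)) = σ²·(k+1)/(k·n₁).
So n₁ = (1 + 1/k)·((z_{α/2} + z_β)/d)² = 1.400 × (2.915/0.50)².
n₁ = 1.400 × 33.99 = 47.6.
Round up: n₁ = 48, giving n₂ = 2.5 × 48 = 120.

n₁ = 48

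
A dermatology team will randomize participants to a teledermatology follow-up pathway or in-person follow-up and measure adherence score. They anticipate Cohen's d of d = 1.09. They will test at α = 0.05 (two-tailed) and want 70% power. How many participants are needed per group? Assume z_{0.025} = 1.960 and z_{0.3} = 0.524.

n = 11 per group

For two independent groups with equal n: n = 2·((z_{α/2} + z_β) / d)².
z_{α/2} + z_β = 1.960 + 0.524 = 2.484.
n = 2 × (2.484 / 1.09)² = 2 × 2.279² = 2 × 5.19 = 10.4.
Round up to the next whole participant.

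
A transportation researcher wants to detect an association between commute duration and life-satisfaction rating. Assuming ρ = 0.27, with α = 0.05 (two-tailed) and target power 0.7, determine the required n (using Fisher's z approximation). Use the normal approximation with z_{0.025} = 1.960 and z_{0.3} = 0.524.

Fisher's z: C = ½·ln((1+r)/(1−r)) = ½·ln(1.7397) = 0.2769.
n = ((z_{α/2} + z_β)/C)² + 3.
(1.960 + 0.524) / 0.2769 = 2.484 / 0.2769 = 8.971.
n = 8.971² + 3 = 80.47 + 3 = 83.5.
Round up.

n = 84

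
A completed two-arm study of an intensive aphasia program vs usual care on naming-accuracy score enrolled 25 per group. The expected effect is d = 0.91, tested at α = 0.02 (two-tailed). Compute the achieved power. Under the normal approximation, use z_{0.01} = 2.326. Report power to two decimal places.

For two equal groups, power = Φ(d·√(n/2) − z_{α/2}).
d·√(n/2) = 0.91 × √(25/2) = 0.91 × 3.536 = 3.217.
z_β = 3.217 − 2.326 = 0.891.
Power = Φ(0.891) = 0.814.

power ≈ 0.81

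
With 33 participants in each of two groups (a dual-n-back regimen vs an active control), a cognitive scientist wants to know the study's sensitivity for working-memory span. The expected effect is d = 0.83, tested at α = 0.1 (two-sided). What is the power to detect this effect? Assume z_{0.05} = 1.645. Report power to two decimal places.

power ≈ 0.96

For two equal groups, power = Φ(d·√(n/2) − z_{α/2}).
d·√(n/2) = 0.83 × √(33/2) = 0.83 × 4.062 = 3.371.
z_β = 3.371 − 1.645 = 1.726.
Power = Φ(1.726) = 0.958.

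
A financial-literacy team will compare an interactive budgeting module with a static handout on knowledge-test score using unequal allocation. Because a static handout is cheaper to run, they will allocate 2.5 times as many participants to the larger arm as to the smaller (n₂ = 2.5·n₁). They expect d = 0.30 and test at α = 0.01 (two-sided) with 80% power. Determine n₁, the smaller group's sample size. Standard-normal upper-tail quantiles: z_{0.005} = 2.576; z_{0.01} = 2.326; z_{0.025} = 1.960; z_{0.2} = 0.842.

n₁ = 182

With allocation ratio k = n₂/n₁ = 2.5, Var(x̄₁−x̄₂) = σ²(1/n₁ + 1/(k·n₁)) = σ²·(k+1)/(k·n₁).
So n₁ = (1 + 1/k)·((z_{α/2} + z_β)/d)² = 1.400 × (3.418/0.30)².
n₁ = 1.400 × 129.81 = 181.7.
Round up: n₁ = 182, giving n₂ = 2.5 × 182 = 455.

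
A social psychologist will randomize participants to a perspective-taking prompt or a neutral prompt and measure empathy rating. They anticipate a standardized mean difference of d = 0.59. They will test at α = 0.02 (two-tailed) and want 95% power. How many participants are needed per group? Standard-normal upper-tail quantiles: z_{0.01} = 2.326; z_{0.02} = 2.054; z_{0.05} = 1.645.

n = 91 per group

For two independent groups with equal n: n = 2·((z_{α/2} + z_β) / d)².
z_{α/2} + z_β = 2.326 + 1.645 = 3.971.
n = 2 × (3.971 / 0.59)² = 2 × 6.731² = 2 × 45.30 = 90.6.
Round up to the next whole participant.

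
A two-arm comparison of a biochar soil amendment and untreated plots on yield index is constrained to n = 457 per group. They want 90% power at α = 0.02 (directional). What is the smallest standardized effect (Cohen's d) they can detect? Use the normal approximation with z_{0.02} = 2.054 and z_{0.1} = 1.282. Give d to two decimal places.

For two independent groups of n = 457 each: d_min = (z_{α} + z_β)·√(2/n).
z-sum = 2.054 + 1.282 = 3.336.
d_min = 3.336 × √(2/457) = 3.336 × 0.0662 = 0.221.

d_min ≈ 0.22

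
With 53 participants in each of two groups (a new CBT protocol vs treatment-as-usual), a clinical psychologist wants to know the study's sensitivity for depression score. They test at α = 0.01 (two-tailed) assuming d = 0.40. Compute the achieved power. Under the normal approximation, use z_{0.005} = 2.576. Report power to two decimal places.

power ≈ 0.30

For two equal groups, power = Φ(d·√(n/2) − z_{α/2}).
d·√(n/2) = 0.40 × √(53/2) = 0.40 × 5.148 = 2.059.
z_β = 2.059 − 2.576 = -0.517.
Power = Φ(-0.517) = 0.303.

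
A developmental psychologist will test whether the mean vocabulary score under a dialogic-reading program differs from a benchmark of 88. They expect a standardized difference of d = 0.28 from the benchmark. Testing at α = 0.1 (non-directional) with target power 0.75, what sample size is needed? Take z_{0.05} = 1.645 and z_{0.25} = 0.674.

For a one-sample test: n = ((z_{α/2} + z_β) / d)².
z_{α/2} + z_β = 1.645 + 0.674 = 2.319.
n = (2.319 / 0.28)² = 8.282² = 68.59.
Round up.

n = 69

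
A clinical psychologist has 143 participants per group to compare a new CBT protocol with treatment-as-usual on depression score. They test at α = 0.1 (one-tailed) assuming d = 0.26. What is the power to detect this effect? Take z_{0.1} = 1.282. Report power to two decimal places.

power ≈ 0.82

For two equal groups, power = Φ(d·√(n/2) − z_{α}).
d·√(n/2) = 0.26 × √(143/2) = 0.26 × 8.456 = 2.198.
z_β = 2.198 − 1.282 = 0.916.
Power = Φ(0.916) = 0.820.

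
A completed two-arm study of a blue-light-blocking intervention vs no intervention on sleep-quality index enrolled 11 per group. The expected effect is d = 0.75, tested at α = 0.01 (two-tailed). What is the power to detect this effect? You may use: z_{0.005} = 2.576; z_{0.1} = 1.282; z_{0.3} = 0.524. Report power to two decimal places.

power ≈ 0.21

For two equal groups, power = Φ(d·√(n/2) − z_{α/2}).
d·√(n/2) = 0.75 × √(11/2) = 0.75 × 2.345 = 1.759.
z_β = 1.759 − 2.576 = -0.817.
Power = Φ(-0.817) = 0.207.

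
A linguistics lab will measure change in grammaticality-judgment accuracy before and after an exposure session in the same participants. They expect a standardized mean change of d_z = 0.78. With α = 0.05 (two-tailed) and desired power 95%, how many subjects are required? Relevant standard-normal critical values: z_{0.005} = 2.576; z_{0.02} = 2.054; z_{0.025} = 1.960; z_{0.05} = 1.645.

For a paired (one-sample on differences) test: n = ((z_{α/2} + z_β) / d)².
z_{α/2} + z_β = 1.960 + 1.645 = 3.605.
n = (3.605 / 0.78)² = 4.622² = 21.36.
Round up.

n = 22 pairs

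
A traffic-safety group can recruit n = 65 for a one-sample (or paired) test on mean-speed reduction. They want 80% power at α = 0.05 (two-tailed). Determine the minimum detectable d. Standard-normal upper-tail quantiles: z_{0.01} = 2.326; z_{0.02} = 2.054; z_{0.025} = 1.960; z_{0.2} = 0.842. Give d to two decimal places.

d_min ≈ 0.35

For a single sample (or paired design) of n = 65: d_min = (z_{α/2} + z_β)/√n.
z-sum = 1.960 + 0.842 = 2.802.
d_min = 2.802 / √65 = 2.802 / 8.062 = 0.348.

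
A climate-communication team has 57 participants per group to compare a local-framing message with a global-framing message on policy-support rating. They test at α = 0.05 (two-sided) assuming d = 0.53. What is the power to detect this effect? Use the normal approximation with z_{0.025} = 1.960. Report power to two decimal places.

For two equal groups, power = Φ(d·√(n/2) − z_{α/2}).
d·√(n/2) = 0.53 × √(57/2) = 0.53 × 5.339 = 2.829.
z_β = 2.829 − 1.960 = 0.869.
Power = Φ(0.869) = 0.808.

power ≈ 0.81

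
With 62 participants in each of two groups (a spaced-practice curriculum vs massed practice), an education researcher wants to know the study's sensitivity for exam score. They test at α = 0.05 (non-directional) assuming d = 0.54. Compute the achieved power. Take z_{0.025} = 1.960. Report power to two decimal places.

power ≈ 0.85

For two equal groups, power = Φ(d·√(n/2) − z_{α/2}).
d·√(n/2) = 0.54 × √(62/2) = 0.54 × 5.568 = 3.007.
z_β = 3.007 − 1.960 = 1.047.
Power = Φ(1.047) = 0.852.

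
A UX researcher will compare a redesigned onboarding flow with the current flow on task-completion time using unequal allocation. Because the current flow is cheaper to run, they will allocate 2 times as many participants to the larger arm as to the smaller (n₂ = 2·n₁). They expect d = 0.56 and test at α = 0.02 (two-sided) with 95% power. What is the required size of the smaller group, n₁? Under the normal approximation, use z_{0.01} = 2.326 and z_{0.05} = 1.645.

n₁ = 76

With allocation ratio k = n₂/n₁ = 2, Var(x̄₁−x̄₂) = σ²(1/n₁ + 1/(k·n₁)) = σ²·(k+1)/(k·n₁).
So n₁ = (1 + 1/k)·((z_{α/2} + z_β)/d)² = 1.500 × (3.971/0.56)².
n₁ = 1.500 × 50.28 = 75.4.
Round up: n₁ = 76, giving n₂ = 2 × 76 = 152.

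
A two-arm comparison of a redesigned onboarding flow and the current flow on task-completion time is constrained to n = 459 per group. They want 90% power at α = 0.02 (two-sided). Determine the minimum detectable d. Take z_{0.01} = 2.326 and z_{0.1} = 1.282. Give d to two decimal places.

For two independent groups of n = 459 each: d_min = (z_{α/2} + z_β)·√(2/n).
z-sum = 2.326 + 1.282 = 3.608.
d_min = 3.608 × √(2/459) = 3.608 × 0.0660 = 0.238.

d_min ≈ 0.24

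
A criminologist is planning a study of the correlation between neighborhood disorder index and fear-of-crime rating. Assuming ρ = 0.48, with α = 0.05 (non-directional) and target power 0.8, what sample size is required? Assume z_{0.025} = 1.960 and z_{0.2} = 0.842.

n = 32

Fisher's z: C = ½·ln((1+r)/(1−r)) = ½·ln(2.8462) = 0.5230.
n = ((z_{α/2} + z_β)/C)² + 3.
(1.960 + 0.842) / 0.5230 = 2.802 / 0.5230 = 5.358.
n = 5.358² + 3 = 28.70 + 3 = 31.7.
Round up.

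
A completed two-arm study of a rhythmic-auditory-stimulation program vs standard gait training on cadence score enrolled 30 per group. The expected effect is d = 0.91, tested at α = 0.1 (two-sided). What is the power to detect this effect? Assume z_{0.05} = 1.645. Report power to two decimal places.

power ≈ 0.97

For two equal groups, power = Φ(d·√(n/2) − z_{α/2}).
d·√(n/2) = 0.91 × √(30/2) = 0.91 × 3.873 = 3.524.
z_β = 3.524 − 1.645 = 1.879.
Power = Φ(1.879) = 0.970.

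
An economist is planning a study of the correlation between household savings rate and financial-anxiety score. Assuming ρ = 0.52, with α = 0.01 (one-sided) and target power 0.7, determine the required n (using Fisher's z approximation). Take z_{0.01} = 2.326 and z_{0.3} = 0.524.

n = 28

Fisher's z: C = ½·ln((1+r)/(1−r)) = ½·ln(3.1667) = 0.5763.
n = ((z_{α} + z_β)/C)² + 3.
(2.326 + 0.524) / 0.5763 = 2.850 / 0.5763 = 4.945.
n = 4.945² + 3 = 24.46 + 3 = 27.5.
Round up.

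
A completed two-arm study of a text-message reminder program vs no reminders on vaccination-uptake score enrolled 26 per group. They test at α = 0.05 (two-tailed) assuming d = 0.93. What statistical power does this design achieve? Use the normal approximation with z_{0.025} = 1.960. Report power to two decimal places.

For two equal groups, power = Φ(d·√(n/2) − z_{α/2}).
d·√(n/2) = 0.93 × √(26/2) = 0.93 × 3.606 = 3.353.
z_β = 3.353 − 1.960 = 1.393.
Power = Φ(1.393) = 0.918.

power ≈ 0.92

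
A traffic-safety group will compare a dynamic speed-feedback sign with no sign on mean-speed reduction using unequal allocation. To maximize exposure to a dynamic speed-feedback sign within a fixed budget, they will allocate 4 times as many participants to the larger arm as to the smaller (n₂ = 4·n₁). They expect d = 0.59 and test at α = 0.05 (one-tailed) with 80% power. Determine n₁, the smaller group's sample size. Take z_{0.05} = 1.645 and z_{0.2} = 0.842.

With allocation ratio k = n₂/n₁ = 4, Var(x̄₁−x̄₂) = σ²(1/n₁ + 1/(k·n₁)) = σ²·(k+1)/(k·n₁).
So n₁ = (1 + 1/k)·((z_{α} + z_β)/d)² = 1.250 × (2.487/0.59)².
n₁ = 1.250 × 17.77 = 22.2.
Round up: n₁ = 23, giving n₂ = 4 × 23 = 92.

n₁ = 23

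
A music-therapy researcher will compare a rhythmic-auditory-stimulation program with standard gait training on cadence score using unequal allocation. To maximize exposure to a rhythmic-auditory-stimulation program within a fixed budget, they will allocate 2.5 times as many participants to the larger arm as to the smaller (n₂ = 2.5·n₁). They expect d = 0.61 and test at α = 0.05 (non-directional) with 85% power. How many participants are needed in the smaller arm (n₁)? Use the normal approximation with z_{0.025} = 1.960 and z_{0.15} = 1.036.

With allocation ratio k = n₂/n₁ = 2.5, Var(x̄₁−x̄₂) = σ²(1/n₁ + 1/(k·n₁)) = σ²·(k+1)/(k·n₁).
So n₁ = (1 + 1/k)·((z_{α/2} + z_β)/d)² = 1.400 × (2.996/0.61)².
n₁ = 1.400 × 24.12 = 33.8.
Round up: n₁ = 34, giving n₂ = 2.5 × 34 = 85.

n₁ = 34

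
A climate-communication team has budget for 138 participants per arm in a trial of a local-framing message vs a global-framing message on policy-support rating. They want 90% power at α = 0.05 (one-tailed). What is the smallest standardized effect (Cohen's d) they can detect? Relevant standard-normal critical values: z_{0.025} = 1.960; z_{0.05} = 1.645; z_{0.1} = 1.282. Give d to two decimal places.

d_min ≈ 0.35

For two independent groups of n = 138 each: d_min = (z_{α} + z_β)·√(2/n).
z-sum = 1.645 + 1.282 = 2.927.
d_min = 2.927 × √(2/138) = 2.927 × 0.1204 = 0.352.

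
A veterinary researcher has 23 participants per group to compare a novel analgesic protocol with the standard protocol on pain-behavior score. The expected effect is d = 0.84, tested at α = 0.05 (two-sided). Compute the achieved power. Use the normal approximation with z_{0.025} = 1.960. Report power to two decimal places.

power ≈ 0.81

For two equal groups, power = Φ(d·√(n/2) − z_{α/2}).
d·√(n/2) = 0.84 × √(23/2) = 0.84 × 3.391 = 2.849.
z_β = 2.849 − 1.960 = 0.889.
Power = Φ(0.889) = 0.813.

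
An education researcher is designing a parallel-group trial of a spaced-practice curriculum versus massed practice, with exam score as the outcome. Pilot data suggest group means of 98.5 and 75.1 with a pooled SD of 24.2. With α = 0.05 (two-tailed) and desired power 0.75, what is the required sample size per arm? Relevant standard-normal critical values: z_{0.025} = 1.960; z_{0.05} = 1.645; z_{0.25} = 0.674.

n = 15 per group

Cohen's d = |M₁ − M₂| / SD_pooled = |98.5 − 75.1| / 24.2 = 23.4 / 24.2 = 0.967.
For two independent groups with equal n: n = 2·((z_{α/2} + z_β) / d)².
z_{α/2} + z_β = 1.960 + 0.674 = 2.634.
n = 2 × (2.634 / 0.967)² = 2 × 2.724² = 2 × 7.42 = 14.8.
Round up to the next whole participant.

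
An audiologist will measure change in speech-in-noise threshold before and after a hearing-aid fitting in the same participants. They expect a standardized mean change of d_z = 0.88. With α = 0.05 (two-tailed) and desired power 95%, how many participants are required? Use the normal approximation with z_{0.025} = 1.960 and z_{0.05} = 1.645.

For a paired (one-sample on differences) test: n = ((z_{α/2} + z_β) / d)².
z_{α/2} + z_β = 1.960 + 1.645 = 3.605.
n = (3.605 / 0.88)² = 4.097² = 16.78.
Round up.

n = 17 pairs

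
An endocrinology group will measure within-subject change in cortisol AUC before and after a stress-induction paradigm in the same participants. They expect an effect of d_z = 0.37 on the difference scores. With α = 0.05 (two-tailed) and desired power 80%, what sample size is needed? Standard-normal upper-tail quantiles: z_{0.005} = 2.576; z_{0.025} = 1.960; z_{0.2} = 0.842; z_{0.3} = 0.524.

n = 58 pairs

For a paired (one-sample on differences) test: n = ((z_{α/2} + z_β) / d)².
z_{α/2} + z_β = 1.960 + 0.842 = 2.802.
n = (2.802 / 0.37)² = 7.573² = 57.35.
Round up.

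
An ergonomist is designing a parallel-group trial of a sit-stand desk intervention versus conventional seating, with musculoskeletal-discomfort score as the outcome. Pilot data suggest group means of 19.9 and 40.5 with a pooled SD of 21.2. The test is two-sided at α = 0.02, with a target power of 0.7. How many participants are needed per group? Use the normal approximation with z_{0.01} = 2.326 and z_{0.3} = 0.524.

n = 18 per group

Cohen's d = |M₁ − M₂| / SD_pooled = |19.9 − 40.5| / 21.2 = 20.6 / 21.2 = 0.972.
For two independent groups with equal n: n = 2·((z_{α/2} + z_β) / d)².
z_{α/2} + z_β = 2.326 + 0.524 = 2.850.
n = 2 × (2.850 / 0.972)² = 2 × 2.932² = 2 × 8.60 = 17.2.
Round up to the next whole participant.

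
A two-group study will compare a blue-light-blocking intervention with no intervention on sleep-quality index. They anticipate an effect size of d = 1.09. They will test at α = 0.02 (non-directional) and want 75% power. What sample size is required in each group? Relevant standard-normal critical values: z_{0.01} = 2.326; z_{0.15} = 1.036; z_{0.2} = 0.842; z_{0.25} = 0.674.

n = 16 per group

For two independent groups with equal n: n = 2·((z_{α/2} + z_β) / d)².
z_{α/2} + z_β = 2.326 + 0.674 = 3.000.
n = 2 × (3.000 / 1.09)² = 2 × 2.752² = 2 × 7.58 = 15.2.
Round up to the next whole participant.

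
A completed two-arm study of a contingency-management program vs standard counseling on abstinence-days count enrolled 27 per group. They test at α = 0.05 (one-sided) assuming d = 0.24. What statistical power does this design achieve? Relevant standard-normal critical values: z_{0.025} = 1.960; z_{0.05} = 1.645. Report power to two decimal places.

power ≈ 0.22

For two equal groups, power = Φ(d·√(n/2) − z_{α}).
d·√(n/2) = 0.24 × √(27/2) = 0.24 × 3.674 = 0.882.
z_β = 0.882 − 1.645 = -0.763.
Power = Φ(-0.763) = 0.223.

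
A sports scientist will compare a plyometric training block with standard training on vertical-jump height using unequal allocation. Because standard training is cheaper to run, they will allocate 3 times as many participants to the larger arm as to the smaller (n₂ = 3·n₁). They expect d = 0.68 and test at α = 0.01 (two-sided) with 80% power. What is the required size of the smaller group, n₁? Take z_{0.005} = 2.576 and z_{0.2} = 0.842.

n₁ = 34

With allocation ratio k = n₂/n₁ = 3, Var(x̄₁−x̄₂) = σ²(1/n₁ + 1/(k·n₁)) = σ²·(k+1)/(k·n₁).
So n₁ = (1 + 1/k)·((z_{α/2} + z_β)/d)² = 1.333 × (3.418/0.68)².
n₁ = 1.333 × 25.27 = 33.7.
Round up: n₁ = 34, giving n₂ = 3 × 34 = 102.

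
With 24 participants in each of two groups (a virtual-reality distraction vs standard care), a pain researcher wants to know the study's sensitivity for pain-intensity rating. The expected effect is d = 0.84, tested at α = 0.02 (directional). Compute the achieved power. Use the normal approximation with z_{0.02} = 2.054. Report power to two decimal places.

For two equal groups, power = Φ(d·√(n/2) − z_{α}).
d·√(n/2) = 0.84 × √(24/2) = 0.84 × 3.464 = 2.910.
z_β = 2.910 − 2.054 = 0.856.
Power = Φ(0.856) = 0.804.

power ≈ 0.80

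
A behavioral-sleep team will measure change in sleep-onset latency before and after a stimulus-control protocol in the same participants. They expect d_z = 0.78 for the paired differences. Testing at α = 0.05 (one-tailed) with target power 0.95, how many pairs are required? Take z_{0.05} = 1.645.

n = 18 pairs

For a paired (one-sample on differences) test: n = ((z_{α} + z_β) / d)².
z_{α} + z_β = 1.645 + 1.645 = 3.290.
n = (3.290 / 0.78)² = 4.218² = 17.79.
Round up.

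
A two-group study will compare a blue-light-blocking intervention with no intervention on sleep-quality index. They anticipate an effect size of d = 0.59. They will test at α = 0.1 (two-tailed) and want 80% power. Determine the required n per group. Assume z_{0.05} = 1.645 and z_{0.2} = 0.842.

n = 36 per group

For two independent groups with equal n: n = 2·((z_{α/2} + z_β) / d)².
z_{α/2} + z_β = 1.645 + 0.842 = 2.487.
n = 2 × (2.487 / 0.59)² = 2 × 4.215² = 2 × 17.77 = 35.5.
Round up to the next whole participant.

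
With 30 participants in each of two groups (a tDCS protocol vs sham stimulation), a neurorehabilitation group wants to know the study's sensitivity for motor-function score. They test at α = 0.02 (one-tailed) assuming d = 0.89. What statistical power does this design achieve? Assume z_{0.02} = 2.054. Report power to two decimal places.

power ≈ 0.92

For two equal groups, power = Φ(d·√(n/2) − z_{α}).
d·√(n/2) = 0.89 × √(30/2) = 0.89 × 3.873 = 3.447.
z_β = 3.447 − 2.054 = 1.393.
Power = Φ(1.393) = 0.918.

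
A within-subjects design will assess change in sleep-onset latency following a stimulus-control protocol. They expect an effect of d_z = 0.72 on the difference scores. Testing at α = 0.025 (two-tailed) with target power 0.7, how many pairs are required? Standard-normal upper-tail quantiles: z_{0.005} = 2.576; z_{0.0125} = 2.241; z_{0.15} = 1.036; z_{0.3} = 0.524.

For a paired (one-sample on differences) test: n = ((z_{α/2} + z_β) / d)².
z_{α/2} + z_β = 2.241 + 0.524 = 2.765.
n = (2.765 / 0.72)² = 3.840² = 14.75.
Round up.

n = 15 pairs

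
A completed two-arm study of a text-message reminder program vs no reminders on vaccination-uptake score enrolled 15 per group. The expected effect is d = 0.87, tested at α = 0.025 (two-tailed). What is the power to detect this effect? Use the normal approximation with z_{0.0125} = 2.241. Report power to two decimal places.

For two equal groups, power = Φ(d·√(n/2) − z_{α/2}).
d·√(n/2) = 0.87 × √(15/2) = 0.87 × 2.739 = 2.383.
z_β = 2.383 − 2.241 = 0.142.
Power = Φ(0.142) = 0.556.

power ≈ 0.56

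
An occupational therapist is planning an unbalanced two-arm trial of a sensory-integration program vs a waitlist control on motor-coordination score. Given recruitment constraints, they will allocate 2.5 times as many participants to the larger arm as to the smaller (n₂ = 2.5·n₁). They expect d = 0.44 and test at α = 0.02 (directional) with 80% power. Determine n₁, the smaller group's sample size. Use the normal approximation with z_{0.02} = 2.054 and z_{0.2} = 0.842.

With allocation ratio k = n₂/n₁ = 2.5, Var(x̄₁−x̄₂) = σ²(1/n₁ + 1/(k·n₁)) = σ²·(k+1)/(k·n₁).
So n₁ = (1 + 1/k)·((z_{α} + z_β)/d)² = 1.400 × (2.896/0.44)².
n₁ = 1.400 × 43.32 = 60.6.
Round up: n₁ = 61, giving n₂ = ⌈2.5 × 61⌉ = ⌈152.5⌉ = 153.

n₁ = 61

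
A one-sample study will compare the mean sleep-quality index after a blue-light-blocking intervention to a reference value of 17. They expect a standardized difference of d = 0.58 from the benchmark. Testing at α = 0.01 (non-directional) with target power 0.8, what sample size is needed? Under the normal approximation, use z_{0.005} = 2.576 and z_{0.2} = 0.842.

n = 35

For a one-sample test: n = ((z_{α/2} + z_β) / d)².
z_{α/2} + z_β = 2.576 + 0.842 = 3.418.
n = (3.418 / 0.58)² = 5.893² = 34.73.
Round up.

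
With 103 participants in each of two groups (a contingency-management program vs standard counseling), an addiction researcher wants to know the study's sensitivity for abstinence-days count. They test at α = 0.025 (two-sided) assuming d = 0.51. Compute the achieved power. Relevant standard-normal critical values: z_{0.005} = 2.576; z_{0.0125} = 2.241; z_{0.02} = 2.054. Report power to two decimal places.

power ≈ 0.92

For two equal groups, power = Φ(d·√(n/2) − z_{α/2}).
d·√(n/2) = 0.51 × √(103/2) = 0.51 × 7.176 = 3.660.
z_β = 3.660 − 2.241 = 1.419.
Power = Φ(1.419) = 0.922.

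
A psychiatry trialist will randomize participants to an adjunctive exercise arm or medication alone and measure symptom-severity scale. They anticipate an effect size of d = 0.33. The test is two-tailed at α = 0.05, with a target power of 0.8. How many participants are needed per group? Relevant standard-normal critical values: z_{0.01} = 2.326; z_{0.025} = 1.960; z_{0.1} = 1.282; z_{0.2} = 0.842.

For two independent groups with equal n: n = 2·((z_{α/2} + z_β) / d)².
z_{α/2} + z_β = 1.960 + 0.842 = 2.802.
n = 2 × (2.802 / 0.33)² = 2 × 8.491² = 2 × 72.10 = 144.2.
Round up to the next whole participant.

n = 145 per group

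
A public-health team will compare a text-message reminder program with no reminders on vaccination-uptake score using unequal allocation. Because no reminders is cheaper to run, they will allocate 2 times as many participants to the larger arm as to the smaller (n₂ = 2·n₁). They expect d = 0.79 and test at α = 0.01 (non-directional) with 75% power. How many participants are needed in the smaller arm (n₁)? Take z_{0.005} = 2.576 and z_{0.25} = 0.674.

With allocation ratio k = n₂/n₁ = 2, Var(x̄₁−x̄₂) = σ²(1/n₁ + 1/(k·n₁)) = σ²·(k+1)/(k·n₁).
So n₁ = (1 + 1/k)·((z_{α/2} + z_β)/d)² = 1.500 × (3.250/0.79)².
n₁ = 1.500 × 16.92 = 25.4.
Round up: n₁ = 26, giving n₂ = 2 × 26 = 52.

n₁ = 26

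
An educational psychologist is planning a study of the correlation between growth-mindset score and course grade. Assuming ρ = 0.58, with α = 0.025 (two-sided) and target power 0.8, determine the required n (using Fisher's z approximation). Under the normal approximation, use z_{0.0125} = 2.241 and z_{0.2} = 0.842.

n = 25

Fisher's z: C = ½·ln((1+r)/(1−r)) = ½·ln(3.7619) = 0.6625.
n = ((z_{α/2} + z_β)/C)² + 3.
(2.241 + 0.842) / 0.6625 = 3.083 / 0.6625 = 4.654.
n = 4.654² + 3 = 21.66 + 3 = 24.7.
Round up.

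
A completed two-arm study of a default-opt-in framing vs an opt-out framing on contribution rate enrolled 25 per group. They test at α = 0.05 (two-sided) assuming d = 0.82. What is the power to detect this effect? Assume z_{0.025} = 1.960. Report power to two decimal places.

For two equal groups, power = Φ(d·√(n/2) − z_{α/2}).
d·√(n/2) = 0.82 × √(25/2) = 0.82 × 3.536 = 2.899.
z_β = 2.899 − 1.960 = 0.939.
Power = Φ(0.939) = 0.826.

power ≈ 0.83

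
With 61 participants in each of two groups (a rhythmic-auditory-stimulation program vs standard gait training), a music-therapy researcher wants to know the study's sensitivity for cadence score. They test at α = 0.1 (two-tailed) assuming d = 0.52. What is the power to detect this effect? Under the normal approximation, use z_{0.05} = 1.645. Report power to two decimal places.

power ≈ 0.89

For two equal groups, power = Φ(d·√(n/2) − z_{α/2}).
d·√(n/2) = 0.52 × √(61/2) = 0.52 × 5.523 = 2.872.
z_β = 2.872 − 1.645 = 1.227.
Power = Φ(1.227) = 0.890.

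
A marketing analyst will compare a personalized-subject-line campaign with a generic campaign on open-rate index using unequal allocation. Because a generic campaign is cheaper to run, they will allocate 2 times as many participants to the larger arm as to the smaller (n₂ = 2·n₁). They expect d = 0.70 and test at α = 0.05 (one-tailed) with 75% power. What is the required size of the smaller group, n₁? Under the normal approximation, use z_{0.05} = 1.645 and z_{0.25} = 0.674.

With allocation ratio k = n₂/n₁ = 2, Var(x̄₁−x̄₂) = σ²(1/n₁ + 1/(k·n₁)) = σ²·(k+1)/(k·n₁).
So n₁ = (1 + 1/k)·((z_{α} + z_β)/d)² = 1.500 × (2.319/0.70)².
n₁ = 1.500 × 10.98 = 16.5.
Round up: n₁ = 17, giving n₂ = 2 × 17 = 34.

n₁ = 17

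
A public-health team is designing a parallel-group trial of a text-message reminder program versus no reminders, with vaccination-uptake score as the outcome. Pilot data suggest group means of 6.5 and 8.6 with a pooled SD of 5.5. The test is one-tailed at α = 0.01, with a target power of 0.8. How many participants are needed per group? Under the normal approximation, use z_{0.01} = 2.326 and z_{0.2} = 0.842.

n = 138 per group

Cohen's d = |M₁ − M₂| / SD_pooled = |6.5 − 8.6| / 5.5 = 2.1 / 5.5 = 0.382.
For two independent groups with equal n: n = 2·((z_{α} + z_β) / d)².
z_{α} + z_β = 2.326 + 0.842 = 3.168.
n = 2 × (3.168 / 0.382)² = 2 × 8.293² = 2 × 68.78 = 137.6.
Round up to the next whole participant.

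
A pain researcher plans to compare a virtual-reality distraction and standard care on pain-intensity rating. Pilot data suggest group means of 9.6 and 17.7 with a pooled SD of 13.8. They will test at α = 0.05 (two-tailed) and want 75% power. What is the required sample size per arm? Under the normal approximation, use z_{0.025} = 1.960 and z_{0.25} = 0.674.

n = 41 per group

Cohen's d = |M₁ − M₂| / SD_pooled = |9.6 − 17.7| / 13.8 = 8.1 / 13.8 = 0.587.
For two independent groups with equal n: n = 2·((z_{α/2} + z_β) / d)².
z_{α/2} + z_β = 1.960 + 0.674 = 2.634.
n = 2 × (2.634 / 0.587)² = 2 × 4.487² = 2 × 20.14 = 40.3.
Round up to the next whole participant.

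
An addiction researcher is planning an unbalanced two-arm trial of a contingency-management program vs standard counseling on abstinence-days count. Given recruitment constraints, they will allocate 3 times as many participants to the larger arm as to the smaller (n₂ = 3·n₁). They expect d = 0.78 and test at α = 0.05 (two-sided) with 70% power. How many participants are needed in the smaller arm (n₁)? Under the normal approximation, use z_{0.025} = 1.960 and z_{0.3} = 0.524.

With allocation ratio k = n₂/n₁ = 3, Var(x̄₁−x̄₂) = σ²(1/n₁ + 1/(k·n₁)) = σ²·(k+1)/(k·n₁).
So n₁ = (1 + 1/k)·((z_{α/2} + z_β)/d)² = 1.333 × (2.484/0.78)².
n₁ = 1.333 × 10.14 = 13.5.
Round up: n₁ = 14, giving n₂ = 3 × 14 = 42.

n₁ = 14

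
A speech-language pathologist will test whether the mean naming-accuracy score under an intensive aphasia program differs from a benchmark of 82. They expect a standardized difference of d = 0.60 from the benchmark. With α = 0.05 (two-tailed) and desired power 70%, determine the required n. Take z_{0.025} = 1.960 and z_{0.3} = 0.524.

n = 18

For a one-sample test: n = ((z_{α/2} + z_β) / d)².
z_{α/2} + z_β = 1.960 + 0.524 = 2.484.
n = (2.484 / 0.60)² = 4.140² = 17.14.
Round up.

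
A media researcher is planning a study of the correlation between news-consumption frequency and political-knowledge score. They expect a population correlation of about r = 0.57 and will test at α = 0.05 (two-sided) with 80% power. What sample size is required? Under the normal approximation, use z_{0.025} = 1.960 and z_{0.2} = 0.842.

Fisher's z: C = ½·ln((1+r)/(1−r)) = ½·ln(3.6512) = 0.6475.
n = ((z_{α/2} + z_β)/C)² + 3.
(1.960 + 0.842) / 0.6475 = 2.802 / 0.6475 = 4.327.
n = 4.327² + 3 = 18.73 + 3 = 21.7.
Round up.

n = 22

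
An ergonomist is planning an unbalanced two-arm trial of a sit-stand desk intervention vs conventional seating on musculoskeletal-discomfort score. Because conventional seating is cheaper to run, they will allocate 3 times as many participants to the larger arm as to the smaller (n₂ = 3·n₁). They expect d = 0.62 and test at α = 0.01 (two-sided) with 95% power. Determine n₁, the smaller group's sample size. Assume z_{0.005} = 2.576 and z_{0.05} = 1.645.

With allocation ratio k = n₂/n₁ = 3, Var(x̄₁−x̄₂) = σ²(1/n₁ + 1/(k·n₁)) = σ²·(k+1)/(k·n₁).
So n₁ = (1 + 1/k)·((z_{α/2} + z_β)/d)² = 1.333 × (4.221/0.62)².
n₁ = 1.333 × 46.35 = 61.8.
Round up: n₁ = 62, giving n₂ = 3 × 62 = 186.

n₁ = 62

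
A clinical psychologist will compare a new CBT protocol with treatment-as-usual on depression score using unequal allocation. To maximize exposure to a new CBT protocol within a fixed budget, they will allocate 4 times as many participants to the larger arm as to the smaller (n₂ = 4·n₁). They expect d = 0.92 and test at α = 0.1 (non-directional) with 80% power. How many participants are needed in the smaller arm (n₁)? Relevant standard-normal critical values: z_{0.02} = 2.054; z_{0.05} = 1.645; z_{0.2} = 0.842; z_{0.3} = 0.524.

With allocation ratio k = n₂/n₁ = 4, Var(x̄₁−x̄₂) = σ²(1/n₁ + 1/(k·n₁)) = σ²·(k+1)/(k·n₁).
So n₁ = (1 + 1/k)·((z_{α/2} + z_β)/d)² = 1.250 × (2.487/0.92)².
n₁ = 1.250 × 7.31 = 9.1.
Round up: n₁ = 10, giving n₂ = 4 × 10 = 40.

n₁ = 10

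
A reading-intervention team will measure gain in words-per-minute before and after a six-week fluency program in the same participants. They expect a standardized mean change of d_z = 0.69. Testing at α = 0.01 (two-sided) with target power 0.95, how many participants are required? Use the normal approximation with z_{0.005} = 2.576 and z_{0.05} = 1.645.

For a paired (one-sample on differences) test: n = ((z_{α/2} + z_β) / d)².
z_{α/2} + z_β = 2.576 + 1.645 = 4.221.
n = (4.221 / 0.69)² = 6.117² = 37.42.
Round up.

n = 38 pairs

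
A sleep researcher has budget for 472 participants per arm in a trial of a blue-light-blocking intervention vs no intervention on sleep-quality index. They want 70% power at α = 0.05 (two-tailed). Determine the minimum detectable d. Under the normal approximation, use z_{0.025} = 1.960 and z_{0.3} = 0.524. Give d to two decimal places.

For two independent groups of n = 472 each: d_min = (z_{α/2} + z_β)·√(2/n).
z-sum = 1.960 + 0.524 = 2.484.
d_min = 2.484 × √(2/472) = 2.484 × 0.0651 = 0.162.

d_min ≈ 0.16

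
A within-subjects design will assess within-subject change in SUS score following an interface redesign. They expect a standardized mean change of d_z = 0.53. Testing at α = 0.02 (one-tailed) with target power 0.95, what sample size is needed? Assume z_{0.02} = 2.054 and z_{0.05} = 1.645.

n = 49 pairs

For a paired (one-sample on differences) test: n = ((z_{α} + z_β) / d)².
z_{α} + z_β = 2.054 + 1.645 = 3.699.
n = (3.699 / 0.53)² = 6.979² = 48.71.
Round up.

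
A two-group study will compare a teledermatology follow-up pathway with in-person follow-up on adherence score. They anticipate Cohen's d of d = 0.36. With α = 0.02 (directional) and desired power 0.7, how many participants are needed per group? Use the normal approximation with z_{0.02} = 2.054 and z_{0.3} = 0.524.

For two independent groups with equal n: n = 2·((z_{α} + z_β) / d)².
z_{α} + z_β = 2.054 + 0.524 = 2.578.
n = 2 × (2.578 / 0.36)² = 2 × 7.161² = 2 × 51.28 = 102.6.
Round up to the next whole participant.

n = 103 per group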